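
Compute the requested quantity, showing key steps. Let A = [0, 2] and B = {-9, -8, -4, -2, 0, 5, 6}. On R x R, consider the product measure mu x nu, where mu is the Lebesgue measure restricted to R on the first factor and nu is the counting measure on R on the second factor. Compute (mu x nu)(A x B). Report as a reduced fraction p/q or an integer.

For a measurable rectangle A x B, the product measure satisfies
  (mu x nu)(A x B) = mu(A) * nu(B).
  mu(A) = 2.
  nu(B) = 7.
  (mu x nu)(A x B) = 2 * 7 = 14.

14


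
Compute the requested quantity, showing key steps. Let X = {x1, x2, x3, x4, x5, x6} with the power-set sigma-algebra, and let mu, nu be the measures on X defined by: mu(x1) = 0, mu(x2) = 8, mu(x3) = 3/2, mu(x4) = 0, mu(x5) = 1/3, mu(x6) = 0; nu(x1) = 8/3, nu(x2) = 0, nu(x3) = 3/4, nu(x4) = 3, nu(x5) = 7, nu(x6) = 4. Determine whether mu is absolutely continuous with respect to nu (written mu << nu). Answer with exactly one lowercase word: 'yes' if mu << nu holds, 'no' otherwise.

mu << nu means: every nu-null measurable set is also mu-null; equivalently, for every atom x, if nu({x}) = 0 then mu({x}) = 0.
Checking each atom:
  x1: nu = 8/3 > 0 -> no constraint.
  x2: nu = 0, mu = 8 > 0 -> violates mu << nu.
  x3: nu = 3/4 > 0 -> no constraint.
  x4: nu = 3 > 0 -> no constraint.
  x5: nu = 7 > 0 -> no constraint.
  x6: nu = 4 > 0 -> no constraint.
The atom(s) x2 violate the condition (nu = 0 but mu > 0). Therefore mu is NOT absolutely continuous w.r.t. nu.

no


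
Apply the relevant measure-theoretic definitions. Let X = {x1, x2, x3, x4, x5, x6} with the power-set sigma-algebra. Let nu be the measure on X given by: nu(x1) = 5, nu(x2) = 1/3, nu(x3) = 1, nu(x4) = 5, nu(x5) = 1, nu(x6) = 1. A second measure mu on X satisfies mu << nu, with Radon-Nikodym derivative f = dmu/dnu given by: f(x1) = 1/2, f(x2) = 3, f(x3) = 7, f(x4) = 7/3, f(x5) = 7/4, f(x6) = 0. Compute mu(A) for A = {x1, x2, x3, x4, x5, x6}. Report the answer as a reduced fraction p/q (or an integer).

By the defining property of the Radon-Nikodym derivative, for every measurable set A,
  mu(A) = integral_A f dnu.
Since nu is a discrete measure concentrated on the atoms of X, the integral over A reduces to the sum
  mu(A) = sum_{x in A} f(x) * nu({x}).
Computing each term:
  x1: f(x1) * nu(x1) = 1/2 * 5 = 5/2.
  x2: f(x2) * nu(x2) = 3 * 1/3 = 1.
  x3: f(x3) * nu(x3) = 7 * 1 = 7.
  x4: f(x4) * nu(x4) = 7/3 * 5 = 35/3.
  x5: f(x5) * nu(x5) = 7/4 * 1 = 7/4.
  x6: f(x6) * nu(x6) = 0 * 1 = 0.
Summing: mu(A) = 5/2 + 1 + 7 + 35/3 + 7/4 + 0 = 287/12.

287/12


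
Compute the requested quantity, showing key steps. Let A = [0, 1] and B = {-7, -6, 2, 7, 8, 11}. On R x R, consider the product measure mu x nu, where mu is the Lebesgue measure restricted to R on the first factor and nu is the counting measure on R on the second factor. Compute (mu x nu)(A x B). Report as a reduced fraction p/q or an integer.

For a measurable rectangle A x B, the product measure satisfies
  (mu x nu)(A x B) = mu(A) * nu(B).
  mu(A) = 1.
  nu(B) = 6.
  (mu x nu)(A x B) = 1 * 6 = 6.

6


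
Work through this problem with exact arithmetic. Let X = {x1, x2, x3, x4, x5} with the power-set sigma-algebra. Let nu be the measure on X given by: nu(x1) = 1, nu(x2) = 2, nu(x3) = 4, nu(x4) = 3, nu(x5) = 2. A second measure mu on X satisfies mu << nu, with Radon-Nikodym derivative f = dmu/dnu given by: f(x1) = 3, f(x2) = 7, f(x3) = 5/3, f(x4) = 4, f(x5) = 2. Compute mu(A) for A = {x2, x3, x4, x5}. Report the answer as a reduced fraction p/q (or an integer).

By the defining property of the Radon-Nikodym derivative, for every measurable set A,
  mu(A) = integral_A f dnu.
Since nu is a discrete measure concentrated on the atoms of X, the integral over A reduces to the sum
  mu(A) = sum_{x in A} f(x) * nu({x}).
Computing each term:
  x2: f(x2) * nu(x2) = 7 * 2 = 14.
  x3: f(x3) * nu(x3) = 5/3 * 4 = 20/3.
  x4: f(x4) * nu(x4) = 4 * 3 = 12.
  x5: f(x5) * nu(x5) = 2 * 2 = 4.
Summing: mu(A) = 14 + 20/3 + 12 + 4 = 110/3.

110/3


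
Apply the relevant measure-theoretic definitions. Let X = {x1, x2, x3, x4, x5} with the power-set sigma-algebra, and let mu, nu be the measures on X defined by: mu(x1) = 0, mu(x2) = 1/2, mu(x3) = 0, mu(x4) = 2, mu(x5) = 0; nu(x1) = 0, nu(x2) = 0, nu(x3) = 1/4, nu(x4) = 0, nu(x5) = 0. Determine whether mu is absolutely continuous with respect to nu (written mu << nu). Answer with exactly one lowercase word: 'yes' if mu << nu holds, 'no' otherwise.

mu << nu means: every nu-null measurable set is also mu-null; equivalently, for every atom x, if nu({x}) = 0 then mu({x}) = 0.
Checking each atom:
  x1: nu = 0, mu = 0 -> consistent with mu << nu.
  x2: nu = 0, mu = 1/2 > 0 -> violates mu << nu.
  x3: nu = 1/4 > 0 -> no constraint.
  x4: nu = 0, mu = 2 > 0 -> violates mu << nu.
  x5: nu = 0, mu = 0 -> consistent with mu << nu.
The atom(s) x2, x4 violate the condition (nu = 0 but mu > 0). Therefore mu is NOT absolutely continuous w.r.t. nu.

no


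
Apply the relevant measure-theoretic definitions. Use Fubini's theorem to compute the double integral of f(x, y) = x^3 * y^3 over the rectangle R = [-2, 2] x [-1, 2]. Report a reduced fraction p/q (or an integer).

f(x, y) is a tensor product of a function of x and a function of y, and both factors are bounded continuous (hence Lebesgue integrable) on the rectangle, so Fubini's theorem applies:
  integral_R f d(m x m) = (integral_a1^b1 x^3 dx) * (integral_a2^b2 y^3 dy).
Inner integral in x: integral_{-2}^{2} x^3 dx = (2^4 - (-2)^4)/4
  = 0.
Inner integral in y: integral_{-1}^{2} y^3 dy = (2^4 - (-1)^4)/4
  = 15/4.
Product: (0) * (15/4) = 0.

0


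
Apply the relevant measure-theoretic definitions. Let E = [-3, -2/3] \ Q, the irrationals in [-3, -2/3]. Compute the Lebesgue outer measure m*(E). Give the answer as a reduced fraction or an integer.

The interval I = [-3, -2/3] has m(I) = -2/3 - (-3) = 7/3 (endpoints are measure-zero, so open/closed/half-open agree). Write I = (I cap Q) u (I \ Q). The rationals in I are countable, so m*(I cap Q) = 0 (cover each rational by intervals whose total length is arbitrarily small). By countable subadditivity m*(I) <= m*(I cap Q) + m*(I \ Q), hence m*(I \ Q) >= m(I) = 7/3. The reverse inequality m*(I \ Q) <= m*(I) = 7/3 is trivial since (I \ Q) is a subset of I. Therefore m*(I \ Q) = 7/3.

7/3


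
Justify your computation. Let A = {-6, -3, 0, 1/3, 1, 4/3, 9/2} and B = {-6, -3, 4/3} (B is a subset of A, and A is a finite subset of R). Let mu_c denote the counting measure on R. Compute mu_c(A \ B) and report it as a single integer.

Counting measure assigns mu_c(E) = |E| (number of elements) when E is finite. For B subset A, A \ B is the set of elements of A not in B, so |A \ B| = |A| - |B|.
|A| = 7, |B| = 3, so mu_c(A \ B) = 7 - 3 = 4.

4


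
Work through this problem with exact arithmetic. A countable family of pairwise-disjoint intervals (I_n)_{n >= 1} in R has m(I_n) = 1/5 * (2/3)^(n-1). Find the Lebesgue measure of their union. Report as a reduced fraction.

By countable additivity of the Lebesgue measure on pairwise disjoint measurable sets,
  m(union_{n >= 1} I_n) = sum_{n >= 1} m(I_n) = sum_{n >= 1} a * r^(n-1),
  with a = 1/5 and r = 2/3.
Since 0 < r = 2/3 < 1, the geometric series converges:
  sum_{n >= 1} a * r^(n-1) = a / (1 - r).
  = 1/5 / (1 - 2/3)
  = 1/5 / (1/3)
  = 3/5.

3/5


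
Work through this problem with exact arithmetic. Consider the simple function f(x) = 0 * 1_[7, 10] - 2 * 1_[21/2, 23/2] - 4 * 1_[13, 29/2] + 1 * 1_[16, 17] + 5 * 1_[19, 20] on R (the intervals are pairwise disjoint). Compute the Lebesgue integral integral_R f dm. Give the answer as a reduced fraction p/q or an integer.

For a simple function f = sum_i c_i * 1_{A_i} with disjoint A_i,
  integral f dm = sum_i c_i * m(A_i).
Lengths of the A_i:
  m(A_1) = 10 - 7 = 3.
  m(A_2) = 23/2 - 21/2 = 1.
  m(A_3) = 29/2 - 13 = 3/2.
  m(A_4) = 17 - 16 = 1.
  m(A_5) = 20 - 19 = 1.
Contributions c_i * m(A_i):
  (0) * (3) = 0.
  (-2) * (1) = -2.
  (-4) * (3/2) = -6.
  (1) * (1) = 1.
  (5) * (1) = 5.
Total: 0 - 2 - 6 + 1 + 5 = -2.

-2


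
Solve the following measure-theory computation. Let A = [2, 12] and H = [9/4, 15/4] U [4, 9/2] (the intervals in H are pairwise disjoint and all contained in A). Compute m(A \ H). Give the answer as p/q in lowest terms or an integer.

The ambient interval has length m(A) = 12 - 2 = 10.
Since the holes are disjoint and sit inside A, by finite additivity
  m(H) = sum_i (b_i - a_i), and m(A \ H) = m(A) - m(H).
Computing the hole measures:
  m(H_1) = 15/4 - 9/4 = 3/2.
  m(H_2) = 9/2 - 4 = 1/2.
Summed: m(H) = 3/2 + 1/2 = 2.
So m(A \ H) = 10 - 2 = 8.

8


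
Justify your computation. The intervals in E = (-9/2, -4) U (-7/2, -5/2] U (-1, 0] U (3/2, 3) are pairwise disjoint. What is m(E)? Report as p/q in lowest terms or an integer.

For pairwise disjoint intervals, m(union_i I_i) = sum_i m(I_i),
and m is invariant under swapping open/closed endpoints (single points have measure 0).
So m(E) = sum_i (b_i - a_i).
  I_1 has length -4 - (-9/2) = 1/2.
  I_2 has length -5/2 - (-7/2) = 1.
  I_3 has length 0 - (-1) = 1.
  I_4 has length 3 - 3/2 = 3/2.
Summing:
  m(E) = 1/2 + 1 + 1 + 3/2 = 4.

4


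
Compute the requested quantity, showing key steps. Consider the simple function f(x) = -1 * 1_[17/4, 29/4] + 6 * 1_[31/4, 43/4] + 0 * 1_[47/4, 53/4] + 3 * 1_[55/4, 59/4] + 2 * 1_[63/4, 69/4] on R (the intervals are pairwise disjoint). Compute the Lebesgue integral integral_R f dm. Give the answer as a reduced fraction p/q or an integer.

For a simple function f = sum_i c_i * 1_{A_i} with disjoint A_i,
  integral f dm = sum_i c_i * m(A_i).
Lengths of the A_i:
  m(A_1) = 29/4 - 17/4 = 3.
  m(A_2) = 43/4 - 31/4 = 3.
  m(A_3) = 53/4 - 47/4 = 3/2.
  m(A_4) = 59/4 - 55/4 = 1.
  m(A_5) = 69/4 - 63/4 = 3/2.
Contributions c_i * m(A_i):
  (-1) * (3) = -3.
  (6) * (3) = 18.
  (0) * (3/2) = 0.
  (3) * (1) = 3.
  (2) * (3/2) = 3.
Total: -3 + 18 + 0 + 3 + 3 = 21.

21


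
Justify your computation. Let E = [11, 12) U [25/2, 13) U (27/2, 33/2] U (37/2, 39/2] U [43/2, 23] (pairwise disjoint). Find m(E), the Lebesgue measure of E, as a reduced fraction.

For pairwise disjoint intervals, m(union_i I_i) = sum_i m(I_i),
and m is invariant under swapping open/closed endpoints (single points have measure 0).
So m(E) = sum_i (b_i - a_i).
  I_1 has length 12 - 11 = 1.
  I_2 has length 13 - 25/2 = 1/2.
  I_3 has length 33/2 - 27/2 = 3.
  I_4 has length 39/2 - 37/2 = 1.
  I_5 has length 23 - 43/2 = 3/2.
Summing:
  m(E) = 1 + 1/2 + 3 + 1 + 3/2 = 7.

7


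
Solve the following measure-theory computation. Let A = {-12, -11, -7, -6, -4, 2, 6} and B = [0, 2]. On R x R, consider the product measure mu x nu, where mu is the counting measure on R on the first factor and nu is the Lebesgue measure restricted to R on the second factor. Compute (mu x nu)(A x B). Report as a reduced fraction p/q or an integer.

For a measurable rectangle A x B, the product measure satisfies
  (mu x nu)(A x B) = mu(A) * nu(B).
  mu(A) = 7.
  nu(B) = 2.
  (mu x nu)(A x B) = 7 * 2 = 14.

14


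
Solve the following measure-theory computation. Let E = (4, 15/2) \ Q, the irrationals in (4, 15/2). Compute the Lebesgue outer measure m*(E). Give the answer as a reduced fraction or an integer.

The interval I = (4, 15/2) has m(I) = 15/2 - 4 = 7/2 (endpoints are measure-zero, so open/closed/half-open agree). Write I = (I cap Q) u (I \ Q). The rationals in I are countable, so m*(I cap Q) = 0 (cover each rational by intervals whose total length is arbitrarily small). By countable subadditivity m*(I) <= m*(I cap Q) + m*(I \ Q), hence m*(I \ Q) >= m(I) = 7/2. The reverse inequality m*(I \ Q) <= m*(I) = 7/2 is trivial since (I \ Q) is a subset of I. Therefore m*(I \ Q) = 7/2.

7/2


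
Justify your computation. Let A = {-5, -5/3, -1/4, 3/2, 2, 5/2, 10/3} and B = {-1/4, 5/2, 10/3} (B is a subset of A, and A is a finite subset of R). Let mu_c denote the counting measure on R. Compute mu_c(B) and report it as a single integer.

Counting measure assigns mu_c(E) = |E| (number of elements) when E is finite.
B has 3 element(s), so mu_c(B) = 3.

3


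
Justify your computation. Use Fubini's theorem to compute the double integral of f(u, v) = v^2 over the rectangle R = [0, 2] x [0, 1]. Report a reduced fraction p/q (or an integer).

f(u, v) is a tensor product of a function of u and a function of v, and both factors are bounded continuous (hence Lebesgue integrable) on the rectangle, so Fubini's theorem applies:
  integral_R f d(m x m) = (integral_a1^b1 1 du) * (integral_a2^b2 v^2 dv).
Inner integral in u: integral_{0}^{2} 1 du = (2^1 - 0^1)/1
  = 2.
Inner integral in v: integral_{0}^{1} v^2 dv = (1^3 - 0^3)/3
  = 1/3.
Product: (2) * (1/3) = 2/3.

2/3


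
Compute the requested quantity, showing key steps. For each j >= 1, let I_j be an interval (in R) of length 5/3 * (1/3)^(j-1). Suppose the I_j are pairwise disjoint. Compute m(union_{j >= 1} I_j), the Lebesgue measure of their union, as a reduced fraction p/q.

By countable additivity of the Lebesgue measure on pairwise disjoint measurable sets,
  m(union_{j >= 1} I_j) = sum_{j >= 1} m(I_j) = sum_{j >= 1} a * r^(j-1),
  with a = 5/3 and r = 1/3.
Since 0 < r = 1/3 < 1, the geometric series converges:
  sum_{j >= 1} a * r^(j-1) = a / (1 - r).
  = 5/3 / (1 - 1/3)
  = 5/3 / (2/3)
  = 5/2.

5/2


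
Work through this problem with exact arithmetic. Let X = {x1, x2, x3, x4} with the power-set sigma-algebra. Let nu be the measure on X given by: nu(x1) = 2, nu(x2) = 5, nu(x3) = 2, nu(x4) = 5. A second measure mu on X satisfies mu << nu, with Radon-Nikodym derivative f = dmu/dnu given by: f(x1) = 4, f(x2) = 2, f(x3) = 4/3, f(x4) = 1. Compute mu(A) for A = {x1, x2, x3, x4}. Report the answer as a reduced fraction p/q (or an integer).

By the defining property of the Radon-Nikodym derivative, for every measurable set A,
  mu(A) = integral_A f dnu.
Since nu is a discrete measure concentrated on the atoms of X, the integral over A reduces to the sum
  mu(A) = sum_{x in A} f(x) * nu({x}).
Computing each term:
  x1: f(x1) * nu(x1) = 4 * 2 = 8.
  x2: f(x2) * nu(x2) = 2 * 5 = 10.
  x3: f(x3) * nu(x3) = 4/3 * 2 = 8/3.
  x4: f(x4) * nu(x4) = 1 * 5 = 5.
Summing: mu(A) = 8 + 10 + 8/3 + 5 = 77/3.

77/3


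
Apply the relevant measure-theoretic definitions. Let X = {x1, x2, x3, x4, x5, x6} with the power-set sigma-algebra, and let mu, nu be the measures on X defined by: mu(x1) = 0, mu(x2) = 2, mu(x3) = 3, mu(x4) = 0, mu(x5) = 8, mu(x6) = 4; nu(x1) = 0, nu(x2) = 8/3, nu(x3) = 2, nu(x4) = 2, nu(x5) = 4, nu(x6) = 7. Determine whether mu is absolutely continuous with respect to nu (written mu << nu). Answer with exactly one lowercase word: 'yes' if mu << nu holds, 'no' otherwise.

mu << nu means: every nu-null measurable set is also mu-null; equivalently, for every atom x, if nu({x}) = 0 then mu({x}) = 0.
Checking each atom:
  x1: nu = 0, mu = 0 -> consistent with mu << nu.
  x2: nu = 8/3 > 0 -> no constraint.
  x3: nu = 2 > 0 -> no constraint.
  x4: nu = 2 > 0 -> no constraint.
  x5: nu = 4 > 0 -> no constraint.
  x6: nu = 7 > 0 -> no constraint.
No atom violates the condition. Therefore mu << nu.

yes


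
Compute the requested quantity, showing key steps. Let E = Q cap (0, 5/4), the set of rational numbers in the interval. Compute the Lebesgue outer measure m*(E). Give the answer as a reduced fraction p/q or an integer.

E = Q cap (0, 5/4) is a subset of Q, which is countable. Enumerate Q = {q_1, q_2, ...}; for any eps > 0, cover q_k by the open interval (q_k - eps/2^(k+1), q_k + eps/2^(k+1)), of length eps/2^k. The total cover length is sum_{k>=1} eps/2^k = eps. Hence m*(E) <= m*(Q) <= eps for every eps > 0, and since outer measure is non-negative, m*(E) = 0.

0


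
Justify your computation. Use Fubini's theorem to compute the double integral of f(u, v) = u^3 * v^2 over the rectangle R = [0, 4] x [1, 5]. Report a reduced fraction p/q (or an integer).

f(u, v) is a tensor product of a function of u and a function of v, and both factors are bounded continuous (hence Lebesgue integrable) on the rectangle, so Fubini's theorem applies:
  integral_R f d(m x m) = (integral_a1^b1 u^3 du) * (integral_a2^b2 v^2 dv).
Inner integral in u: integral_{0}^{4} u^3 du = (4^4 - 0^4)/4
  = 64.
Inner integral in v: integral_{1}^{5} v^2 dv = (5^3 - 1^3)/3
  = 124/3.
Product: (64) * (124/3) = 7936/3.

7936/3


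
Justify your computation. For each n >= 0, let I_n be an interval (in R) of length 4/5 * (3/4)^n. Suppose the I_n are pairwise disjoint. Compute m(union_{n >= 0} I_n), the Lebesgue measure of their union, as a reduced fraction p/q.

By countable additivity of the Lebesgue measure on pairwise disjoint measurable sets,
  m(union_{n >= 0} I_n) = sum_{n >= 0} m(I_n) = sum_{n >= 0} a * r^n,
  with a = 4/5 and r = 3/4.
Since 0 < r = 3/4 < 1, the geometric series converges:
  sum_{n >= 0} a * r^n = a / (1 - r).
  = 4/5 / (1 - 3/4)
  = 4/5 / (1/4)
  = 16/5.

16/5


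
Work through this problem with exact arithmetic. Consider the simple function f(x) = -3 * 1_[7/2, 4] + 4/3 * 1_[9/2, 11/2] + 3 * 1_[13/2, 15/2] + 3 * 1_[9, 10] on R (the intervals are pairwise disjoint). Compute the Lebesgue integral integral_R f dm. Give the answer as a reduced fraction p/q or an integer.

For a simple function f = sum_i c_i * 1_{A_i} with disjoint A_i,
  integral f dm = sum_i c_i * m(A_i).
Lengths of the A_i:
  m(A_1) = 4 - 7/2 = 1/2.
  m(A_2) = 11/2 - 9/2 = 1.
  m(A_3) = 15/2 - 13/2 = 1.
  m(A_4) = 10 - 9 = 1.
Contributions c_i * m(A_i):
  (-3) * (1/2) = -3/2.
  (4/3) * (1) = 4/3.
  (3) * (1) = 3.
  (3) * (1) = 3.
Total: -3/2 + 4/3 + 3 + 3 = 35/6.

35/6


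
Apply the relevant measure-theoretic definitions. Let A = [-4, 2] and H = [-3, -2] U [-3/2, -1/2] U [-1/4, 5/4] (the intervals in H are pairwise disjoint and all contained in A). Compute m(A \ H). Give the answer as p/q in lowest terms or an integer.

The ambient interval has length m(A) = 2 - (-4) = 6.
Since the holes are disjoint and sit inside A, by finite additivity
  m(H) = sum_i (b_i - a_i), and m(A \ H) = m(A) - m(H).
Computing the hole measures:
  m(H_1) = -2 - (-3) = 1.
  m(H_2) = -1/2 - (-3/2) = 1.
  m(H_3) = 5/4 - (-1/4) = 3/2.
Summed: m(H) = 1 + 1 + 3/2 = 7/2.
So m(A \ H) = 6 - 7/2 = 5/2.

5/2


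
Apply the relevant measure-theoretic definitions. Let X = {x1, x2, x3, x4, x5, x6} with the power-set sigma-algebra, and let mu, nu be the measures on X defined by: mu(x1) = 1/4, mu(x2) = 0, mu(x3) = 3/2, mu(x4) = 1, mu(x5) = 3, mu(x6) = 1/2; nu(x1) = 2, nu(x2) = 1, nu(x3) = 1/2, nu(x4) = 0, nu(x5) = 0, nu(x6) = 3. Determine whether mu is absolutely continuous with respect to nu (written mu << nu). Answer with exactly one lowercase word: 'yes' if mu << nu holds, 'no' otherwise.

mu << nu means: every nu-null measurable set is also mu-null; equivalently, for every atom x, if nu({x}) = 0 then mu({x}) = 0.
Checking each atom:
  x1: nu = 2 > 0 -> no constraint.
  x2: nu = 1 > 0 -> no constraint.
  x3: nu = 1/2 > 0 -> no constraint.
  x4: nu = 0, mu = 1 > 0 -> violates mu << nu.
  x5: nu = 0, mu = 3 > 0 -> violates mu << nu.
  x6: nu = 3 > 0 -> no constraint.
The atom(s) x4, x5 violate the condition (nu = 0 but mu > 0). Therefore mu is NOT absolutely continuous w.r.t. nu.

no


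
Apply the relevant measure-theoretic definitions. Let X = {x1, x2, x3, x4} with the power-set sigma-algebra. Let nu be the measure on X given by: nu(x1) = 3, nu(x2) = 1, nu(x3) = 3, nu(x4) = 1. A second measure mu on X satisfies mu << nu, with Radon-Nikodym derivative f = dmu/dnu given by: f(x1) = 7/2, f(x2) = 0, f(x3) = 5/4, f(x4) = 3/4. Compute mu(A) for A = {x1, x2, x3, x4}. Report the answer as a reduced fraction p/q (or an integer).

By the defining property of the Radon-Nikodym derivative, for every measurable set A,
  mu(A) = integral_A f dnu.
Since nu is a discrete measure concentrated on the atoms of X, the integral over A reduces to the sum
  mu(A) = sum_{x in A} f(x) * nu({x}).
Computing each term:
  x1: f(x1) * nu(x1) = 7/2 * 3 = 21/2.
  x2: f(x2) * nu(x2) = 0 * 1 = 0.
  x3: f(x3) * nu(x3) = 5/4 * 3 = 15/4.
  x4: f(x4) * nu(x4) = 3/4 * 1 = 3/4.
Summing: mu(A) = 21/2 + 0 + 15/4 + 3/4 = 15.

15


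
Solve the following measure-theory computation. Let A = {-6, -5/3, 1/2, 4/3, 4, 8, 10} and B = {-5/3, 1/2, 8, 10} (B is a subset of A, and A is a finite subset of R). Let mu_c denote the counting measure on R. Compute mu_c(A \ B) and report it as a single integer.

Counting measure assigns mu_c(E) = |E| (number of elements) when E is finite. For B subset A, A \ B is the set of elements of A not in B, so |A \ B| = |A| - |B|.
|A| = 7, |B| = 4, so mu_c(A \ B) = 7 - 4 = 3.

3


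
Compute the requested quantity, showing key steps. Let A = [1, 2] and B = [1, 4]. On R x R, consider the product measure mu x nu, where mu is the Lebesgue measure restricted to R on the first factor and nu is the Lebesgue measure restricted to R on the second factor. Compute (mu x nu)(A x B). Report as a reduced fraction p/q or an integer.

For a measurable rectangle A x B, the product measure satisfies
  (mu x nu)(A x B) = mu(A) * nu(B).
  mu(A) = 1.
  nu(B) = 3.
  (mu x nu)(A x B) = 1 * 3 = 3.

3


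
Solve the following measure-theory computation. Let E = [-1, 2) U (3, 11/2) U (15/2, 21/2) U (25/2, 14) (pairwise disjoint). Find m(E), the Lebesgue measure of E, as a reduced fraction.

For pairwise disjoint intervals, m(union_i I_i) = sum_i m(I_i),
and m is invariant under swapping open/closed endpoints (single points have measure 0).
So m(E) = sum_i (b_i - a_i).
  I_1 has length 2 - (-1) = 3.
  I_2 has length 11/2 - 3 = 5/2.
  I_3 has length 21/2 - 15/2 = 3.
  I_4 has length 14 - 25/2 = 3/2.
Summing:
  m(E) = 3 + 5/2 + 3 + 3/2 = 10.

10


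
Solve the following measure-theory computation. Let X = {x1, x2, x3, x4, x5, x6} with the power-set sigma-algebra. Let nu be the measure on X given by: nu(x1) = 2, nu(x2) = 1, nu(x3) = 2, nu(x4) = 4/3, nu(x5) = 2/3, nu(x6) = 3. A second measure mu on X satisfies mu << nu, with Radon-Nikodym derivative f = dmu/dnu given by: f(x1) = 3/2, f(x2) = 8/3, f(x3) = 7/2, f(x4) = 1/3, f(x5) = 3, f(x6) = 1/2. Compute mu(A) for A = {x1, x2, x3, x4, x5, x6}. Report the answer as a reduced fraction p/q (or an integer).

By the defining property of the Radon-Nikodym derivative, for every measurable set A,
  mu(A) = integral_A f dnu.
Since nu is a discrete measure concentrated on the atoms of X, the integral over A reduces to the sum
  mu(A) = sum_{x in A} f(x) * nu({x}).
Computing each term:
  x1: f(x1) * nu(x1) = 3/2 * 2 = 3.
  x2: f(x2) * nu(x2) = 8/3 * 1 = 8/3.
  x3: f(x3) * nu(x3) = 7/2 * 2 = 7.
  x4: f(x4) * nu(x4) = 1/3 * 4/3 = 4/9.
  x5: f(x5) * nu(x5) = 3 * 2/3 = 2.
  x6: f(x6) * nu(x6) = 1/2 * 3 = 3/2.
Summing: mu(A) = 3 + 8/3 + 7 + 4/9 + 2 + 3/2 = 299/18.

299/18


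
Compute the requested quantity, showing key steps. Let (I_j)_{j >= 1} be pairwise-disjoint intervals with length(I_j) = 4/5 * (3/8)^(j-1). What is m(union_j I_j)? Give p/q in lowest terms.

By countable additivity of the Lebesgue measure on pairwise disjoint measurable sets,
  m(union_{j >= 1} I_j) = sum_{j >= 1} m(I_j) = sum_{j >= 1} a * r^(j-1),
  with a = 4/5 and r = 3/8.
Since 0 < r = 3/8 < 1, the geometric series converges:
  sum_{j >= 1} a * r^(j-1) = a / (1 - r).
  = 4/5 / (1 - 3/8)
  = 4/5 / (5/8)
  = 32/25.

32/25


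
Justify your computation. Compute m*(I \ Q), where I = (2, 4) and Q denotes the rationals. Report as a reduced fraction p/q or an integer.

The interval I = (2, 4) has m(I) = 4 - 2 = 2 (endpoints are measure-zero, so open/closed/half-open agree). Write I = (I cap Q) u (I \ Q). The rationals in I are countable, so m*(I cap Q) = 0 (cover each rational by intervals whose total length is arbitrarily small). By countable subadditivity m*(I) <= m*(I cap Q) + m*(I \ Q), hence m*(I \ Q) >= m(I) = 2. The reverse inequality m*(I \ Q) <= m*(I) = 2 is trivial since (I \ Q) is a subset of I. Therefore m*(I \ Q) = 2.

2


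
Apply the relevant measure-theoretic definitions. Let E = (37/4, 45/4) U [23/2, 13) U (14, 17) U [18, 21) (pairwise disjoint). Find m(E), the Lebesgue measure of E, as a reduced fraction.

For pairwise disjoint intervals, m(union_i I_i) = sum_i m(I_i),
and m is invariant under swapping open/closed endpoints (single points have measure 0).
So m(E) = sum_i (b_i - a_i).
  I_1 has length 45/4 - 37/4 = 2.
  I_2 has length 13 - 23/2 = 3/2.
  I_3 has length 17 - 14 = 3.
  I_4 has length 21 - 18 = 3.
Summing:
  m(E) = 2 + 3/2 + 3 + 3 = 19/2.

19/2


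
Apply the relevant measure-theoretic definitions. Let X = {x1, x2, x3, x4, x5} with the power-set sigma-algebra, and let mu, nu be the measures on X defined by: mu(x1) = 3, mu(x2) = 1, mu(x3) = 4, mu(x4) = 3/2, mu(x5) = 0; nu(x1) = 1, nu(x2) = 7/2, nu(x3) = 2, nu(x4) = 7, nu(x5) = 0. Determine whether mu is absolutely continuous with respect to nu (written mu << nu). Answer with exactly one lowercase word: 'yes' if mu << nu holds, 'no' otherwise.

mu << nu means: every nu-null measurable set is also mu-null; equivalently, for every atom x, if nu({x}) = 0 then mu({x}) = 0.
Checking each atom:
  x1: nu = 1 > 0 -> no constraint.
  x2: nu = 7/2 > 0 -> no constraint.
  x3: nu = 2 > 0 -> no constraint.
  x4: nu = 7 > 0 -> no constraint.
  x5: nu = 0, mu = 0 -> consistent with mu << nu.
No atom violates the condition. Therefore mu << nu.

yes


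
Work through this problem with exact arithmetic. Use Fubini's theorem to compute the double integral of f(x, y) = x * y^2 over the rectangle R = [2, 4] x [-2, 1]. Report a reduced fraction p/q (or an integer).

f(x, y) is a tensor product of a function of x and a function of y, and both factors are bounded continuous (hence Lebesgue integrable) on the rectangle, so Fubini's theorem applies:
  integral_R f d(m x m) = (integral_a1^b1 x dx) * (integral_a2^b2 y^2 dy).
Inner integral in x: integral_{2}^{4} x dx = (4^2 - 2^2)/2
  = 6.
Inner integral in y: integral_{-2}^{1} y^2 dy = (1^3 - (-2)^3)/3
  = 3.
Product: (6) * (3) = 18.

18


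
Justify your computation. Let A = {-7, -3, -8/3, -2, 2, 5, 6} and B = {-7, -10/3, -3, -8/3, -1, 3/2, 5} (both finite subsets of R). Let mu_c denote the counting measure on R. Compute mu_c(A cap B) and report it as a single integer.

Counting measure on a finite set equals cardinality. mu_c(A cap B) = |A cap B| (elements appearing in both).
Enumerating the elements of A that also lie in B gives 4 element(s).
So mu_c(A cap B) = 4.

4


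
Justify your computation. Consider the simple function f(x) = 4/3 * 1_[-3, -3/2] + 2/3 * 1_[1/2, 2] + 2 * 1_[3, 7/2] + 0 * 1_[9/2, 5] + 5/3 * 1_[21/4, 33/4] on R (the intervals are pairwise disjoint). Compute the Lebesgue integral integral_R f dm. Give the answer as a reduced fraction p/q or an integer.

For a simple function f = sum_i c_i * 1_{A_i} with disjoint A_i,
  integral f dm = sum_i c_i * m(A_i).
Lengths of the A_i:
  m(A_1) = -3/2 - (-3) = 3/2.
  m(A_2) = 2 - 1/2 = 3/2.
  m(A_3) = 7/2 - 3 = 1/2.
  m(A_4) = 5 - 9/2 = 1/2.
  m(A_5) = 33/4 - 21/4 = 3.
Contributions c_i * m(A_i):
  (4/3) * (3/2) = 2.
  (2/3) * (3/2) = 1.
  (2) * (1/2) = 1.
  (0) * (1/2) = 0.
  (5/3) * (3) = 5.
Total: 2 + 1 + 1 + 0 + 5 = 9.

9


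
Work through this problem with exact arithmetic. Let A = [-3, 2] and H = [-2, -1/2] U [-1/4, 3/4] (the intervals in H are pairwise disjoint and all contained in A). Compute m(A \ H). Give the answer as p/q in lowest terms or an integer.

The ambient interval has length m(A) = 2 - (-3) = 5.
Since the holes are disjoint and sit inside A, by finite additivity
  m(H) = sum_i (b_i - a_i), and m(A \ H) = m(A) - m(H).
Computing the hole measures:
  m(H_1) = -1/2 - (-2) = 3/2.
  m(H_2) = 3/4 - (-1/4) = 1.
Summed: m(H) = 3/2 + 1 = 5/2.
So m(A \ H) = 5 - 5/2 = 5/2.

5/2


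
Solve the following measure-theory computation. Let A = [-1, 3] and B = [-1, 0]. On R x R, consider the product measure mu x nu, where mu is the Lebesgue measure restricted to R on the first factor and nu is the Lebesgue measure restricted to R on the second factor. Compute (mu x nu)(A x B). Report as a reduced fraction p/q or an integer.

For a measurable rectangle A x B, the product measure satisfies
  (mu x nu)(A x B) = mu(A) * nu(B).
  mu(A) = 4.
  nu(B) = 1.
  (mu x nu)(A x B) = 4 * 1 = 4.

4


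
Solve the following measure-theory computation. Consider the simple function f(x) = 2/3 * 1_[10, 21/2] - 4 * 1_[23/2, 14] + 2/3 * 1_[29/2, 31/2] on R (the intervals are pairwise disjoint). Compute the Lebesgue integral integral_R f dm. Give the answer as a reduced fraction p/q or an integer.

For a simple function f = sum_i c_i * 1_{A_i} with disjoint A_i,
  integral f dm = sum_i c_i * m(A_i).
Lengths of the A_i:
  m(A_1) = 21/2 - 10 = 1/2.
  m(A_2) = 14 - 23/2 = 5/2.
  m(A_3) = 31/2 - 29/2 = 1.
Contributions c_i * m(A_i):
  (2/3) * (1/2) = 1/3.
  (-4) * (5/2) = -10.
  (2/3) * (1) = 2/3.
Total: 1/3 - 10 + 2/3 = -9.

-9


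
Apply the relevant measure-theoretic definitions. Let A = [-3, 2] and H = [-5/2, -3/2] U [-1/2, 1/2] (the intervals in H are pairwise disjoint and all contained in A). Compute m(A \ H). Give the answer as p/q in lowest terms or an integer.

The ambient interval has length m(A) = 2 - (-3) = 5.
Since the holes are disjoint and sit inside A, by finite additivity
  m(H) = sum_i (b_i - a_i), and m(A \ H) = m(A) - m(H).
Computing the hole measures:
  m(H_1) = -3/2 - (-5/2) = 1.
  m(H_2) = 1/2 - (-1/2) = 1.
Summed: m(H) = 1 + 1 = 2.
So m(A \ H) = 5 - 2 = 3.

3


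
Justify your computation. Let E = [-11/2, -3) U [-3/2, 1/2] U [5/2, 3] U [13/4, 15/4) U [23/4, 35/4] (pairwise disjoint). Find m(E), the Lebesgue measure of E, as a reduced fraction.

For pairwise disjoint intervals, m(union_i I_i) = sum_i m(I_i),
and m is invariant under swapping open/closed endpoints (single points have measure 0).
So m(E) = sum_i (b_i - a_i).
  I_1 has length -3 - (-11/2) = 5/2.
  I_2 has length 1/2 - (-3/2) = 2.
  I_3 has length 3 - 5/2 = 1/2.
  I_4 has length 15/4 - 13/4 = 1/2.
  I_5 has length 35/4 - 23/4 = 3.
Summing:
  m(E) = 5/2 + 2 + 1/2 + 1/2 + 3 = 17/2.

17/2


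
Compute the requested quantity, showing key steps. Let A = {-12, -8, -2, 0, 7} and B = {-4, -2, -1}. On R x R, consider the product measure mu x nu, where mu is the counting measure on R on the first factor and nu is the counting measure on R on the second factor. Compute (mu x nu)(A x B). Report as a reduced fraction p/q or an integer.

For a measurable rectangle A x B, the product measure satisfies
  (mu x nu)(A x B) = mu(A) * nu(B).
  mu(A) = 5.
  nu(B) = 3.
  (mu x nu)(A x B) = 5 * 3 = 15.

15


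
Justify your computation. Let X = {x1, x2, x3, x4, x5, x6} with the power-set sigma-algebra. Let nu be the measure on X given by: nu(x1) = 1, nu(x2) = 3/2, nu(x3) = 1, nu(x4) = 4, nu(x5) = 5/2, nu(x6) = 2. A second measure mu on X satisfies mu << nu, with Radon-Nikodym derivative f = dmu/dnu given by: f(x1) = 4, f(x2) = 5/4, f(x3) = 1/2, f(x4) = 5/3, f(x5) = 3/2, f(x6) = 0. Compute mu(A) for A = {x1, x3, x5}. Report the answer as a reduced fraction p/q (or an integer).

By the defining property of the Radon-Nikodym derivative, for every measurable set A,
  mu(A) = integral_A f dnu.
Since nu is a discrete measure concentrated on the atoms of X, the integral over A reduces to the sum
  mu(A) = sum_{x in A} f(x) * nu({x}).
Computing each term:
  x1: f(x1) * nu(x1) = 4 * 1 = 4.
  x3: f(x3) * nu(x3) = 1/2 * 1 = 1/2.
  x5: f(x5) * nu(x5) = 3/2 * 5/2 = 15/4.
Summing: mu(A) = 4 + 1/2 + 15/4 = 33/4.

33/4


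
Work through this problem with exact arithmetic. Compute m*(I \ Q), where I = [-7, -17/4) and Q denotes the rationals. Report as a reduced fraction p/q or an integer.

The interval I = [-7, -17/4) has m(I) = -17/4 - (-7) = 11/4 (endpoints are measure-zero, so open/closed/half-open agree). Write I = (I cap Q) u (I \ Q). The rationals in I are countable, so m*(I cap Q) = 0 (cover each rational by intervals whose total length is arbitrarily small). By countable subadditivity m*(I) <= m*(I cap Q) + m*(I \ Q), hence m*(I \ Q) >= m(I) = 11/4. The reverse inequality m*(I \ Q) <= m*(I) = 11/4 is trivial since (I \ Q) is a subset of I. Therefore m*(I \ Q) = 11/4.

11/4


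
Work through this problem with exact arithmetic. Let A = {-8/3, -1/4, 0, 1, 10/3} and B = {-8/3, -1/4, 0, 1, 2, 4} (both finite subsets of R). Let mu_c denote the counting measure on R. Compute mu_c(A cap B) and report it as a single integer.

Counting measure on a finite set equals cardinality. mu_c(A cap B) = |A cap B| (elements appearing in both).
Enumerating the elements of A that also lie in B gives 4 element(s).
So mu_c(A cap B) = 4.

4


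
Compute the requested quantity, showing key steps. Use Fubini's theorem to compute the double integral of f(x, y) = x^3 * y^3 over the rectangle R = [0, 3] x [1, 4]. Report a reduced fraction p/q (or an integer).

f(x, y) is a tensor product of a function of x and a function of y, and both factors are bounded continuous (hence Lebesgue integrable) on the rectangle, so Fubini's theorem applies:
  integral_R f d(m x m) = (integral_a1^b1 x^3 dx) * (integral_a2^b2 y^3 dy).
Inner integral in x: integral_{0}^{3} x^3 dx = (3^4 - 0^4)/4
  = 81/4.
Inner integral in y: integral_{1}^{4} y^3 dy = (4^4 - 1^4)/4
  = 255/4.
Product: (81/4) * (255/4) = 20655/16.

20655/16


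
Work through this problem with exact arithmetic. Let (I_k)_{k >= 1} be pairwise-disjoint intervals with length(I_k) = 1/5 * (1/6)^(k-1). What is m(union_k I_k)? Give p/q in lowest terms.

By countable additivity of the Lebesgue measure on pairwise disjoint measurable sets,
  m(union_{k >= 1} I_k) = sum_{k >= 1} m(I_k) = sum_{k >= 1} a * r^(k-1),
  with a = 1/5 and r = 1/6.
Since 0 < r = 1/6 < 1, the geometric series converges:
  sum_{k >= 1} a * r^(k-1) = a / (1 - r).
  = 1/5 / (1 - 1/6)
  = 1/5 / (5/6)
  = 6/25.

6/25


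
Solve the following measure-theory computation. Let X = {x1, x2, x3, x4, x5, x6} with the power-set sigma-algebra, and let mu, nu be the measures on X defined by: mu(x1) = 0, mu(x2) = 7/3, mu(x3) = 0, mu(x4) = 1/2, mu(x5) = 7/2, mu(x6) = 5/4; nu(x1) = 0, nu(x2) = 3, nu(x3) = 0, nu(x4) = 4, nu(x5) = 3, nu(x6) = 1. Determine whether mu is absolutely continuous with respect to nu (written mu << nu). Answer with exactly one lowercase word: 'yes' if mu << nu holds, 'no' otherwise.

mu << nu means: every nu-null measurable set is also mu-null; equivalently, for every atom x, if nu({x}) = 0 then mu({x}) = 0.
Checking each atom:
  x1: nu = 0, mu = 0 -> consistent with mu << nu.
  x2: nu = 3 > 0 -> no constraint.
  x3: nu = 0, mu = 0 -> consistent with mu << nu.
  x4: nu = 4 > 0 -> no constraint.
  x5: nu = 3 > 0 -> no constraint.
  x6: nu = 1 > 0 -> no constraint.
No atom violates the condition. Therefore mu << nu.

yes


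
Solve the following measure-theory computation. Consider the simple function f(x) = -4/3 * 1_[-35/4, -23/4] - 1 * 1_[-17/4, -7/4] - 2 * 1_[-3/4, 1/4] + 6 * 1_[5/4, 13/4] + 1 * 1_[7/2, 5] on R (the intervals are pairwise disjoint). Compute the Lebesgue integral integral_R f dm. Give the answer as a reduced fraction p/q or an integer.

For a simple function f = sum_i c_i * 1_{A_i} with disjoint A_i,
  integral f dm = sum_i c_i * m(A_i).
Lengths of the A_i:
  m(A_1) = -23/4 - (-35/4) = 3.
  m(A_2) = -7/4 - (-17/4) = 5/2.
  m(A_3) = 1/4 - (-3/4) = 1.
  m(A_4) = 13/4 - 5/4 = 2.
  m(A_5) = 5 - 7/2 = 3/2.
Contributions c_i * m(A_i):
  (-4/3) * (3) = -4.
  (-1) * (5/2) = -5/2.
  (-2) * (1) = -2.
  (6) * (2) = 12.
  (1) * (3/2) = 3/2.
Total: -4 - 5/2 - 2 + 12 + 3/2 = 5.

5


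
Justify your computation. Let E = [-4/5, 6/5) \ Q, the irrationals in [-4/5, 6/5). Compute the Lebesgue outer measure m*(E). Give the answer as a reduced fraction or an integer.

The interval I = [-4/5, 6/5) has m(I) = 6/5 - (-4/5) = 2 (endpoints are measure-zero, so open/closed/half-open agree). Write I = (I cap Q) u (I \ Q). The rationals in I are countable, so m*(I cap Q) = 0 (cover each rational by intervals whose total length is arbitrarily small). By countable subadditivity m*(I) <= m*(I cap Q) + m*(I \ Q), hence m*(I \ Q) >= m(I) = 2. The reverse inequality m*(I \ Q) <= m*(I) = 2 is trivial since (I \ Q) is a subset of I. Therefore m*(I \ Q) = 2.

2


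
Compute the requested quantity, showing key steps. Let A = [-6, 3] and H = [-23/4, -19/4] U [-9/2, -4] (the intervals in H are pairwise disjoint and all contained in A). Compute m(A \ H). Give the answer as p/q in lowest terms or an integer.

The ambient interval has length m(A) = 3 - (-6) = 9.
Since the holes are disjoint and sit inside A, by finite additivity
  m(H) = sum_i (b_i - a_i), and m(A \ H) = m(A) - m(H).
Computing the hole measures:
  m(H_1) = -19/4 - (-23/4) = 1.
  m(H_2) = -4 - (-9/2) = 1/2.
Summed: m(H) = 1 + 1/2 = 3/2.
So m(A \ H) = 9 - 3/2 = 15/2.

15/2


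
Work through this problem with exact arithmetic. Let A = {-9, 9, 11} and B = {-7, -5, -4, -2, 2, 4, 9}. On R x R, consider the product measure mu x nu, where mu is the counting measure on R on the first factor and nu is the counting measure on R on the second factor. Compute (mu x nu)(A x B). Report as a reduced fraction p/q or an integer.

For a measurable rectangle A x B, the product measure satisfies
  (mu x nu)(A x B) = mu(A) * nu(B).
  mu(A) = 3.
  nu(B) = 7.
  (mu x nu)(A x B) = 3 * 7 = 21.

21


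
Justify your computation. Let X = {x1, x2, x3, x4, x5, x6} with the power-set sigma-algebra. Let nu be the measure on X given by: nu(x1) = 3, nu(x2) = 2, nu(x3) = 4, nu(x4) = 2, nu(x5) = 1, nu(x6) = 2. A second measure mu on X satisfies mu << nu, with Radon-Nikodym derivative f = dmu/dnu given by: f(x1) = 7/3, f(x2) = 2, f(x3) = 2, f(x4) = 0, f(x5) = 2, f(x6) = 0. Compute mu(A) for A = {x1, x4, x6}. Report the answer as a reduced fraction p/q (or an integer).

By the defining property of the Radon-Nikodym derivative, for every measurable set A,
  mu(A) = integral_A f dnu.
Since nu is a discrete measure concentrated on the atoms of X, the integral over A reduces to the sum
  mu(A) = sum_{x in A} f(x) * nu({x}).
Computing each term:
  x1: f(x1) * nu(x1) = 7/3 * 3 = 7.
  x4: f(x4) * nu(x4) = 0 * 2 = 0.
  x6: f(x6) * nu(x6) = 0 * 2 = 0.
Summing: mu(A) = 7 + 0 + 0 = 7.

7


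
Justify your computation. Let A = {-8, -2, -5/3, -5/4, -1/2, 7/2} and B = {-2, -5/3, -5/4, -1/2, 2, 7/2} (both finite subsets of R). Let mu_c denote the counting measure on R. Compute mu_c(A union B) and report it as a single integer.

Counting measure on a finite set equals cardinality. By inclusion-exclusion, |A union B| = |A| + |B| - |A cap B|.
|A| = 6, |B| = 6, |A cap B| = 5.
So mu_c(A union B) = 6 + 6 - 5 = 7.

7


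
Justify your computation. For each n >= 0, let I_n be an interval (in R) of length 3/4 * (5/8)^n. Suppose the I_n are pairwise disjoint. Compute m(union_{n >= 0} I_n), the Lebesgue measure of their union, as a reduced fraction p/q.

By countable additivity of the Lebesgue measure on pairwise disjoint measurable sets,
  m(union_{n >= 0} I_n) = sum_{n >= 0} m(I_n) = sum_{n >= 0} a * r^n,
  with a = 3/4 and r = 5/8.
Since 0 < r = 5/8 < 1, the geometric series converges:
  sum_{n >= 0} a * r^n = a / (1 - r).
  = 3/4 / (1 - 5/8)
  = 3/4 / (3/8)
  = 2.

2


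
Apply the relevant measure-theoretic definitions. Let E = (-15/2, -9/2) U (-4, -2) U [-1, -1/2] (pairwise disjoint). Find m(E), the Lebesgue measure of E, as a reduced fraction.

For pairwise disjoint intervals, m(union_i I_i) = sum_i m(I_i),
and m is invariant under swapping open/closed endpoints (single points have measure 0).
So m(E) = sum_i (b_i - a_i).
  I_1 has length -9/2 - (-15/2) = 3.
  I_2 has length -2 - (-4) = 2.
  I_3 has length -1/2 - (-1) = 1/2.
Summing:
  m(E) = 3 + 2 + 1/2 = 11/2.

11/2


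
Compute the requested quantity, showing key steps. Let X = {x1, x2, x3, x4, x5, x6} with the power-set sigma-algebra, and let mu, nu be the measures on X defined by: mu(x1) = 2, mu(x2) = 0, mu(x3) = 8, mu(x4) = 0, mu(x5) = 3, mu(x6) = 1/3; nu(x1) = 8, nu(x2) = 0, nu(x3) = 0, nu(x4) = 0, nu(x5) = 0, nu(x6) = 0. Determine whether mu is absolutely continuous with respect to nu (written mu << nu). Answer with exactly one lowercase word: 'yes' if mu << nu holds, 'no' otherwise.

mu << nu means: every nu-null measurable set is also mu-null; equivalently, for every atom x, if nu({x}) = 0 then mu({x}) = 0.
Checking each atom:
  x1: nu = 8 > 0 -> no constraint.
  x2: nu = 0, mu = 0 -> consistent with mu << nu.
  x3: nu = 0, mu = 8 > 0 -> violates mu << nu.
  x4: nu = 0, mu = 0 -> consistent with mu << nu.
  x5: nu = 0, mu = 3 > 0 -> violates mu << nu.
  x6: nu = 0, mu = 1/3 > 0 -> violates mu << nu.
The atom(s) x3, x5, x6 violate the condition (nu = 0 but mu > 0). Therefore mu is NOT absolutely continuous w.r.t. nu.

no
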